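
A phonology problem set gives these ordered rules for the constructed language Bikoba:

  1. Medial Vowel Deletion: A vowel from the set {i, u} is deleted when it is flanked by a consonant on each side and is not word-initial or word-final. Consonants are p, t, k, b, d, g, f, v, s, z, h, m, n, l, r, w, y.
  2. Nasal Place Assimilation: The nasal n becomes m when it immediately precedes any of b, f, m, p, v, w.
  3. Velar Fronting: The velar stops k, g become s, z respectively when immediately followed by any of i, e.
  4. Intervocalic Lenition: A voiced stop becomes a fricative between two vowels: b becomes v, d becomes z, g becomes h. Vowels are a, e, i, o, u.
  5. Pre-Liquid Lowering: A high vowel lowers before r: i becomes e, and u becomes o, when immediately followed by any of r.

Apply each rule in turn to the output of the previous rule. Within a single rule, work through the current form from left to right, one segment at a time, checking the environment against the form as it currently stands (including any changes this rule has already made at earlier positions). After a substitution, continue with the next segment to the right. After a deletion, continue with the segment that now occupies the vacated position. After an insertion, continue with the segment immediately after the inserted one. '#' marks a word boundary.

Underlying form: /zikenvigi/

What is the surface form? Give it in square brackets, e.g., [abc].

[zsemvzi]

1 Medial Vowel Deletion: [zikenvigi] → [zkenvgi]
2 Nasal Place Assimilation: [zkenvgi] → [zkemvgi]
3 Velar Fronting: [zkemvgi] → [zsemvzi]
4 Intervocalic Lenition: no change — [zsemvzi]
5 Pre-Liquid Lowering: no change — [zsemvzi]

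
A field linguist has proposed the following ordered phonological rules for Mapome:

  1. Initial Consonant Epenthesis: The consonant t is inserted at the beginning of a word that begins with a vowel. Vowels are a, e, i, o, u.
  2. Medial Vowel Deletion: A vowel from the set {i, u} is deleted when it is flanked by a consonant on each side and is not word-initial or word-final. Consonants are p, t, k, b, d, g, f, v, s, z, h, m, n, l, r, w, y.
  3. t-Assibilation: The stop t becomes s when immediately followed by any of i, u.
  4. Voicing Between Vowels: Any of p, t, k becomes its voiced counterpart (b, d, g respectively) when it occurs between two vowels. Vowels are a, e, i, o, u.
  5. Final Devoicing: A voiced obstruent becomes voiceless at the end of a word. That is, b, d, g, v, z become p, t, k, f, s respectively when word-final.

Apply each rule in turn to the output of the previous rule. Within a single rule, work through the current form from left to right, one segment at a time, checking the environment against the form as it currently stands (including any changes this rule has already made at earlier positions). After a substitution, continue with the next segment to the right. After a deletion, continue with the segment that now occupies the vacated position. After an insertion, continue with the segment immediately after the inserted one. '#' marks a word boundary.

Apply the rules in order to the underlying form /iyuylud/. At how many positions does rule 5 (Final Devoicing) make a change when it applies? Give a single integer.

1 Initial Consonant Epenthesis: [iyuylud] → [tiyuylud]
2 Medial Vowel Deletion: [tiyuylud] → [tyyld]
3 t-Assibilation: no change — [tyyld]
4 Voicing Between Vowels: no change — [tyyld]
5 Final Devoicing: [tyyld] → [tyylt]
Rule 5 changed 1 position(s).

1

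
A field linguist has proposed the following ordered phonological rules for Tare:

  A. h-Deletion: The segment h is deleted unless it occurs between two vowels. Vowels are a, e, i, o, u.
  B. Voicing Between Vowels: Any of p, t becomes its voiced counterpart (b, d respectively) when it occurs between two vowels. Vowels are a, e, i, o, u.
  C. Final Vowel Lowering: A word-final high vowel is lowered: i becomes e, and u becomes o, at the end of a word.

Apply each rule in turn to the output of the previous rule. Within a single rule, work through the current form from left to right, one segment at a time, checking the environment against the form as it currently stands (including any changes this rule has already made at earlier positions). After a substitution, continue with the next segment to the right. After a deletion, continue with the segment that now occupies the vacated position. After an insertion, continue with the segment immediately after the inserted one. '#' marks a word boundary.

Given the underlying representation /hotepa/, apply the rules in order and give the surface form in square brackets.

A h-Deletion: [hotepa] → [otepa]
B Voicing Between Vowels: [otepa] → [odeba]
C Final Vowel Lowering: no change — [odeba]

[odeba]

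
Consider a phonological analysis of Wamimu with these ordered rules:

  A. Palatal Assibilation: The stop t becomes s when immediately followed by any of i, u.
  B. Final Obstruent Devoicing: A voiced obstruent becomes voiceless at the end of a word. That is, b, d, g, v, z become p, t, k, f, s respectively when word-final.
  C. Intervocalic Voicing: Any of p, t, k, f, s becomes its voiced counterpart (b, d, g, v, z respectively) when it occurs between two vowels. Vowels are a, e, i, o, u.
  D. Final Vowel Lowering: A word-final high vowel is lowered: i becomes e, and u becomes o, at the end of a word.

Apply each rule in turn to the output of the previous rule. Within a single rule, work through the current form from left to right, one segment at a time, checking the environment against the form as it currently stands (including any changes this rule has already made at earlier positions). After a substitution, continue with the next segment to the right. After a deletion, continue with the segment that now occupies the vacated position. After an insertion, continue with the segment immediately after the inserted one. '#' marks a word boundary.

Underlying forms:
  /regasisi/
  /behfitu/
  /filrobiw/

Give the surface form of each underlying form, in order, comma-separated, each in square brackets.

/regasisi/:
  A Palatal Assibilation: no change — [regasisi]
  B Final Obstruent Devoicing: no change — [regasisi]
  C Intervocalic Voicing: [regasisi] → [regazizi]
  D Final Vowel Lowering: [regazizi] → [regazize]
/behfitu/:
  A Palatal Assibilation: [behfitu] → [behfisu]
  B Final Obstruent Devoicing: no change — [behfisu]
  C Intervocalic Voicing: [behfisu] → [behfizu]
  D Final Vowel Lowering: [behfizu] → [behfizo]
/filrobiw/:
  A Palatal Assibilation: no change — [filrobiw]
  B Final Obstruent Devoicing: no change — [filrobiw]
  C Intervocalic Voicing: no change — [filrobiw]
  D Final Vowel Lowering: no change — [filrobiw]

[regazize], [behfizo], [filrobiw]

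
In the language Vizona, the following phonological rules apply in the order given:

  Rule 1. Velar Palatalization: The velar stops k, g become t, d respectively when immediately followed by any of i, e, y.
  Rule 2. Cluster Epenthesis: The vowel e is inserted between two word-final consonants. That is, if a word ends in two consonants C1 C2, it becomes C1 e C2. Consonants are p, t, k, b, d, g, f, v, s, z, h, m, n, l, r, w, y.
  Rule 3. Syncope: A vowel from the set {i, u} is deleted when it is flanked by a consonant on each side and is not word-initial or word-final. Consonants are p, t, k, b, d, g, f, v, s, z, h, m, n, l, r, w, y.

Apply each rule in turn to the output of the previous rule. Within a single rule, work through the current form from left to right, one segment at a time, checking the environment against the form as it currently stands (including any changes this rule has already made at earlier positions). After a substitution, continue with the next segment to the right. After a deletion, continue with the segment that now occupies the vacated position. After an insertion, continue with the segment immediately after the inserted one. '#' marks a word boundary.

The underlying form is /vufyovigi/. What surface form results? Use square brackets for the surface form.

[vfyovdi]

Rule 1 Velar Palatalization: [vufyovigi] → [vufyovidi]
Rule 2 Cluster Epenthesis: no change — [vufyovidi]
Rule 3 Syncope: [vufyovidi] → [vfyovdi]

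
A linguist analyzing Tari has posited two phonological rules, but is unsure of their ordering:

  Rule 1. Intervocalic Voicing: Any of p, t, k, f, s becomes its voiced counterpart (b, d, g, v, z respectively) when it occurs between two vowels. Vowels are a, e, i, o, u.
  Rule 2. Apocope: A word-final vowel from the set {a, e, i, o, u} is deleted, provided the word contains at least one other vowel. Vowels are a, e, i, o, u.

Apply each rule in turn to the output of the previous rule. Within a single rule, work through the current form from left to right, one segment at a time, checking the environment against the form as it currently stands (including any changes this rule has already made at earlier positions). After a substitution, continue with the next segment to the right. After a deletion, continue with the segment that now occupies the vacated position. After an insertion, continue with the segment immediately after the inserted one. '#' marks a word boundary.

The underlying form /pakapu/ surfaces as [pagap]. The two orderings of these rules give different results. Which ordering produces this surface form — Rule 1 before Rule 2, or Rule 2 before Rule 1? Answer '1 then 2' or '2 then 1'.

2 then 1

Order 1 then 2:
  1 Intervocalic Voicing: [pakapu] → [pagabu]
  2 Apocope: [pagabu] → [pagab]
  result: [pagab]
Order 2 then 1:
  2 Apocope: [pakapu] → [pakap]
  1 Intervocalic Voicing: [pakap] → [pagap]
  result: [pagap]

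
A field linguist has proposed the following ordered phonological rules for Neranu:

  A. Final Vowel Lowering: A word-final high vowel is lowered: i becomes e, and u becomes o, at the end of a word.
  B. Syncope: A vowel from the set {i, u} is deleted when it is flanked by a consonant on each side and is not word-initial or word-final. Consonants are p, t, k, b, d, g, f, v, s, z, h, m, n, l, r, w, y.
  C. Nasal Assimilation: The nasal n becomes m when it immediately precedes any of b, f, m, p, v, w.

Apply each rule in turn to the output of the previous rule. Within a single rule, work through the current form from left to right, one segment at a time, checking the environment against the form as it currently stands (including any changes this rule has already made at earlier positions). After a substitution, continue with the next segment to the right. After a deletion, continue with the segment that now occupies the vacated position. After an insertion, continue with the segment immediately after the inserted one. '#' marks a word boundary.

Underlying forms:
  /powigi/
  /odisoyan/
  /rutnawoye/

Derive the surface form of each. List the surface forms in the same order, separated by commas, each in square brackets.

/powigi/:
  A Final Vowel Lowering: [powigi] → [powige]
  B Syncope: [powige] → [powge]
  C Nasal Assimilation: no change — [powge]
/odisoyan/:
  A Final Vowel Lowering: no change — [odisoyan]
  B Syncope: [odisoyan] → [odsoyan]
  C Nasal Assimilation: no change — [odsoyan]
/rutnawoye/:
  A Final Vowel Lowering: no change — [rutnawoye]
  B Syncope: [rutnawoye] → [rtnawoye]
  C Nasal Assimilation: no change — [rtnawoye]

[powge], [odsoyan], [rtnawoye]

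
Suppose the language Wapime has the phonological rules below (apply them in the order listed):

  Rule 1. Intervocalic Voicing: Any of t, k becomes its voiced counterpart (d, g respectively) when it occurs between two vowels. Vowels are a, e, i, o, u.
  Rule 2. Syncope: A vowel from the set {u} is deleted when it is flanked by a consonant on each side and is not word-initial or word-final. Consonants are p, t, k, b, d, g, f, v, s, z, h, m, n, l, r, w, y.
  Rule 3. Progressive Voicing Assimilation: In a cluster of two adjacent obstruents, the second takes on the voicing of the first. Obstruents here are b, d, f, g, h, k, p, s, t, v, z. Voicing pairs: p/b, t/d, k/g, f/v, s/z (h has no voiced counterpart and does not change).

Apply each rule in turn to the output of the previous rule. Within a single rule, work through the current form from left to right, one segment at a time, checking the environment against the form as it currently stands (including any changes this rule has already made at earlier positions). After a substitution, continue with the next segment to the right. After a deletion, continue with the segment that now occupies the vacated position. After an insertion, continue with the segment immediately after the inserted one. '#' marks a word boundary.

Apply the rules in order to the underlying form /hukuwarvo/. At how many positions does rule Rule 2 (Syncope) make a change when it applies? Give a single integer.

2

Rule 1 Intervocalic Voicing: [hukuwarvo] → [huguwarvo]
Rule 2 Syncope: [huguwarvo] → [hgwarvo]
Rule 3 Progressive Voicing Assimilation: [hgwarvo] → [hkwarvo]
Rule Rule 2 changed 2 position(s).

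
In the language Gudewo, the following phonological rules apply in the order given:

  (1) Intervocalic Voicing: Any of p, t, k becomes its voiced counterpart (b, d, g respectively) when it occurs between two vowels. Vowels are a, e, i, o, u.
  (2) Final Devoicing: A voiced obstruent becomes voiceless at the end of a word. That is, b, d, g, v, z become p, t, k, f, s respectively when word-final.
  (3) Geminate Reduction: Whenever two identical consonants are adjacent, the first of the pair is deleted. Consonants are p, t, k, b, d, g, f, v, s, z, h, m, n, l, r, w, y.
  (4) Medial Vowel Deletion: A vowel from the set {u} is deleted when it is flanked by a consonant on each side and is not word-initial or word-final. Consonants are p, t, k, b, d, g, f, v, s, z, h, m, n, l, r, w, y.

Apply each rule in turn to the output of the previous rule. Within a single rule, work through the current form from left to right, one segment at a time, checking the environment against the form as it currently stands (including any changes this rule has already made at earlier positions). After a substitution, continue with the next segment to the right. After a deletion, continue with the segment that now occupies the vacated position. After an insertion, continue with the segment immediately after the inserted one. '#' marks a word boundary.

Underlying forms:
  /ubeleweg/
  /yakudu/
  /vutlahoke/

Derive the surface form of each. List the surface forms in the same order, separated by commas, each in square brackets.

/ubeleweg/:
  (1) Intervocalic Voicing: no change — [ubeleweg]
  (2) Final Devoicing: [ubeleweg] → [ubelewek]
  (3) Geminate Reduction: no change — [ubelewek]
  (4) Medial Vowel Deletion: no change — [ubelewek]
/yakudu/:
  (1) Intervocalic Voicing: [yakudu] → [yagudu]
  (2) Final Devoicing: no change — [yagudu]
  (3) Geminate Reduction: no change — [yagudu]
  (4) Medial Vowel Deletion: [yagudu] → [yagdu]
/vutlahoke/:
  (1) Intervocalic Voicing: [vutlahoke] → [vutlahoge]
  (2) Final Devoicing: no change — [vutlahoge]
  (3) Geminate Reduction: no change — [vutlahoge]
  (4) Medial Vowel Deletion: [vutlahoge] → [vtlahoge]

[ubelewek], [yagdu], [vtlahoge]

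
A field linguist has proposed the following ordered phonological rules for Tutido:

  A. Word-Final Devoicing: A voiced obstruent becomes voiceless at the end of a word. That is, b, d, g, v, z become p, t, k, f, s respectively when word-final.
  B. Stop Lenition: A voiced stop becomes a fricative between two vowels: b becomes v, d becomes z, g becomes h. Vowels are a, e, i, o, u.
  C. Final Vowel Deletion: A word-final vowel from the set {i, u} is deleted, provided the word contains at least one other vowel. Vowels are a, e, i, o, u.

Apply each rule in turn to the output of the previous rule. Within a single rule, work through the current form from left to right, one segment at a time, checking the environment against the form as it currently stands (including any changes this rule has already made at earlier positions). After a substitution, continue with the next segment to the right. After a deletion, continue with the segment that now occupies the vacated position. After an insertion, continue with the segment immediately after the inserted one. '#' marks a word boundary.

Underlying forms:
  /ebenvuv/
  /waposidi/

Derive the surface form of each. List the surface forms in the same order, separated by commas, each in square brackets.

[evenvuf], [waposiz]

/ebenvuv/:
  A Word-Final Devoicing: [ebenvuv] → [ebenvuf]
  B Stop Lenition: [ebenvuf] → [evenvuf]
  C Final Vowel Deletion: no change — [evenvuf]
/waposidi/:
  A Word-Final Devoicing: no change — [waposidi]
  B Stop Lenition: [waposidi] → [waposizi]
  C Final Vowel Deletion: [waposizi] → [waposiz]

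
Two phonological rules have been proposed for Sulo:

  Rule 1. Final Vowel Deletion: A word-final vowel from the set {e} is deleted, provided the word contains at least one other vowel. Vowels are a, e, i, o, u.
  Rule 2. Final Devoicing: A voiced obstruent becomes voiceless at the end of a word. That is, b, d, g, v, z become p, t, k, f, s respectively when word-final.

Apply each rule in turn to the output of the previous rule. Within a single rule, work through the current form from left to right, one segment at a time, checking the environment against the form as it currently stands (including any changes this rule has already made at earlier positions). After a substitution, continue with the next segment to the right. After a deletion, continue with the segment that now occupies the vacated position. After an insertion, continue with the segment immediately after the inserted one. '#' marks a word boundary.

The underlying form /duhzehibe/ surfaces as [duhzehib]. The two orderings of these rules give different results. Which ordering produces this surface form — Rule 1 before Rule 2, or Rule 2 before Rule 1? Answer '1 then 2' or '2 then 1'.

2 then 1

Order 1 then 2:
  1 Final Vowel Deletion: [duhzehibe] → [duhzehib]
  2 Final Devoicing: [duhzehib] → [duhzehip]
  result: [duhzehip]
Order 2 then 1:
  2 Final Devoicing: no change — [duhzehibe]
  1 Final Vowel Deletion: [duhzehibe] → [duhzehib]
  result: [duhzehib]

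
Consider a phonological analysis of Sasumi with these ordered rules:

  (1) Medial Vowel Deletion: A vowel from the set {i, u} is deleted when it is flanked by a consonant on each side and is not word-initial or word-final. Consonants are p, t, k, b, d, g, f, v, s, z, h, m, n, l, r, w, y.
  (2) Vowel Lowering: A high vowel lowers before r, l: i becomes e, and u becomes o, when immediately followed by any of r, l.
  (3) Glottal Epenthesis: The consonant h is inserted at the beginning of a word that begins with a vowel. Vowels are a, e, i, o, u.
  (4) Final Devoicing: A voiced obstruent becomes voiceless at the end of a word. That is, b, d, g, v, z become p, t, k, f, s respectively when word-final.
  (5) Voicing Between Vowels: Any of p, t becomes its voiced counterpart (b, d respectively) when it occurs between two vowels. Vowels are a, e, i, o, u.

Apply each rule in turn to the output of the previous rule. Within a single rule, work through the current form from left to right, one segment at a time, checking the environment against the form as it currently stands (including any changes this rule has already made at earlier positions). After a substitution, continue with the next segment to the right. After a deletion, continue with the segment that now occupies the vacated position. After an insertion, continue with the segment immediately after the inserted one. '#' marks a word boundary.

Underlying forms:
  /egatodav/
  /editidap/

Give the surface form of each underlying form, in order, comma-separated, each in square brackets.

/egatodav/:
  (1) Medial Vowel Deletion: no change — [egatodav]
  (2) Vowel Lowering: no change — [egatodav]
  (3) Glottal Epenthesis: [egatodav] → [hegatodav]
  (4) Final Devoicing: [hegatodav] → [hegatodaf]
  (5) Voicing Between Vowels: [hegatodaf] → [hegadodaf]
/editidap/:
  (1) Medial Vowel Deletion: [editidap] → [edtdap]
  (2) Vowel Lowering: no change — [edtdap]
  (3) Glottal Epenthesis: [edtdap] → [hedtdap]
  (4) Final Devoicing: no change — [hedtdap]
  (5) Voicing Between Vowels: no change — [hedtdap]

[hegadodaf], [hedtdap]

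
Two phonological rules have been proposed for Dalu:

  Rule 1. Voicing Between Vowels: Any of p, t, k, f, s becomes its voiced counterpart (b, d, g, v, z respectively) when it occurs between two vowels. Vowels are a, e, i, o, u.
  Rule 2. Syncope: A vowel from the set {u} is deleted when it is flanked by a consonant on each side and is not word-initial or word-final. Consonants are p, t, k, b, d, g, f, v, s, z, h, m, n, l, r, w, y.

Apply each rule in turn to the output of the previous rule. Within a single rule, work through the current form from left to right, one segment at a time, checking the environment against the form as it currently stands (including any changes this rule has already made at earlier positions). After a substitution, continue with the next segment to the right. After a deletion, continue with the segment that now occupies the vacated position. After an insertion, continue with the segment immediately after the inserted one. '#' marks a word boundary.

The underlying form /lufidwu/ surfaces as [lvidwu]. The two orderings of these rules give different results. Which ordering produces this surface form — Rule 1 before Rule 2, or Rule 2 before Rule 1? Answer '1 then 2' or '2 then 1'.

1 then 2

Order 1 then 2:
  1 Voicing Between Vowels: [lufidwu] → [luvidwu]
  2 Syncope: [luvidwu] → [lvidwu]
  result: [lvidwu]
Order 2 then 1:
  2 Syncope: [lufidwu] → [lfidwu]
  1 Voicing Between Vowels: no change — [lfidwu]
  result: [lfidwu]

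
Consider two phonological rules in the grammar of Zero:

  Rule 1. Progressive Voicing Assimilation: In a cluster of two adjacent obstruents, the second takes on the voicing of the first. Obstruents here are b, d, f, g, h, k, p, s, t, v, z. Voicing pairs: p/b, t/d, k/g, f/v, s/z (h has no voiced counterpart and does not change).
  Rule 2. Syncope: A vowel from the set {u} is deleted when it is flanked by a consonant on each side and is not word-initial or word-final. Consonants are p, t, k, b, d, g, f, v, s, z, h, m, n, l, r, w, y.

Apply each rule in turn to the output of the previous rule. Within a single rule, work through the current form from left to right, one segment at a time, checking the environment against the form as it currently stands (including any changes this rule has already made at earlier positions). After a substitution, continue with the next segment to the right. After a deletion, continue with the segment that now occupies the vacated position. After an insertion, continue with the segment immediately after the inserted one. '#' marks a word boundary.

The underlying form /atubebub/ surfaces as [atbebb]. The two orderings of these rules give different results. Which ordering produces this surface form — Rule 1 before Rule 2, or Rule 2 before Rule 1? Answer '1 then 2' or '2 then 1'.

1 then 2

Order 1 then 2:
  1 Progressive Voicing Assimilation: no change — [atubebub]
  2 Syncope: [atubebub] → [atbebb]
  result: [atbebb]
Order 2 then 1:
  2 Syncope: [atubebub] → [atbebb]
  1 Progressive Voicing Assimilation: [atbebb] → [atpebb]
  result: [atpebb]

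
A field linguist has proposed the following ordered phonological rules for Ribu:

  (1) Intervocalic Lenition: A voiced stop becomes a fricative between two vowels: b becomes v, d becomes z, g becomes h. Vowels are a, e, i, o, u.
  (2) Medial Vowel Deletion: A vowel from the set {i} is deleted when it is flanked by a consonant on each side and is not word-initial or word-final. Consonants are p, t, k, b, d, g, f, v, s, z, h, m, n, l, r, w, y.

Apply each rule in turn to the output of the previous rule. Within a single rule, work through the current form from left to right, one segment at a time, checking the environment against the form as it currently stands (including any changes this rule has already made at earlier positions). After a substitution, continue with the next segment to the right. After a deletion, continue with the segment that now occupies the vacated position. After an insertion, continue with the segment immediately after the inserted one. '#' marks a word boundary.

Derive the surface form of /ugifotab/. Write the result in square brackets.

[uhfotab]

(1) Intervocalic Lenition: [ugifotab] → [uhifotab]
(2) Medial Vowel Deletion: [uhifotab] → [uhfotab]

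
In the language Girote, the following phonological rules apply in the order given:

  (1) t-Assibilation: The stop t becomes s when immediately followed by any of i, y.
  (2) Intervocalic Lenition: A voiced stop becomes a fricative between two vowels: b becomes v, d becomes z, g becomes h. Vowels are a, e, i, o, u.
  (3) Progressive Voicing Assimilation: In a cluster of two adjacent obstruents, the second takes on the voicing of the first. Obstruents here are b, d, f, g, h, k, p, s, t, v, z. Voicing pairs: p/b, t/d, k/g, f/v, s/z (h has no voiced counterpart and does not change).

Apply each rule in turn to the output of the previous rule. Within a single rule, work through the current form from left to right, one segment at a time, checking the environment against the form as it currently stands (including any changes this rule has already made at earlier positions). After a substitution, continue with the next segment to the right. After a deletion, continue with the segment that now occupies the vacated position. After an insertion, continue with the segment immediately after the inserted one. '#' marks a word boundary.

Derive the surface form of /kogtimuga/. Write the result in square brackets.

[kogzimuha]

(1) t-Assibilation: [kogtimuga] → [kogsimuga]
(2) Intervocalic Lenition: [kogsimuga] → [kogsimuha]
(3) Progressive Voicing Assimilation: [kogsimuha] → [kogzimuha]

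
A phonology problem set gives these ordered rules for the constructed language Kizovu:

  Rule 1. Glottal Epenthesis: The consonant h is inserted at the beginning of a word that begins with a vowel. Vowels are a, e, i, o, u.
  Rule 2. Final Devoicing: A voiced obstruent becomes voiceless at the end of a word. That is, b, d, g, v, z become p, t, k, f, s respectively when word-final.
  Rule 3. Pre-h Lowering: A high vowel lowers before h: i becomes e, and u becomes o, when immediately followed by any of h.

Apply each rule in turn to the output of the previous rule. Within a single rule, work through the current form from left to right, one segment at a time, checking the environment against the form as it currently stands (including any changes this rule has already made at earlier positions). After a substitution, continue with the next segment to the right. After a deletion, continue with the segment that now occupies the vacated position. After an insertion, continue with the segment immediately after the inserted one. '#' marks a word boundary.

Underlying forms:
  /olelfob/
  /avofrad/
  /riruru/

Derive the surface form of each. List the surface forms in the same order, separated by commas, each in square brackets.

/olelfob/:
  Rule 1 Glottal Epenthesis: [olelfob] → [holelfob]
  Rule 2 Final Devoicing: [holelfob] → [holelfop]
  Rule 3 Pre-h Lowering: no change — [holelfop]
/avofrad/:
  Rule 1 Glottal Epenthesis: [avofrad] → [havofrad]
  Rule 2 Final Devoicing: [havofrad] → [havofrat]
  Rule 3 Pre-h Lowering: no change — [havofrat]
/riruru/:
  Rule 1 Glottal Epenthesis: no change — [riruru]
  Rule 2 Final Devoicing: no change — [riruru]
  Rule 3 Pre-h Lowering: no change — [riruru]

[holelfop], [havofrat], [riruru]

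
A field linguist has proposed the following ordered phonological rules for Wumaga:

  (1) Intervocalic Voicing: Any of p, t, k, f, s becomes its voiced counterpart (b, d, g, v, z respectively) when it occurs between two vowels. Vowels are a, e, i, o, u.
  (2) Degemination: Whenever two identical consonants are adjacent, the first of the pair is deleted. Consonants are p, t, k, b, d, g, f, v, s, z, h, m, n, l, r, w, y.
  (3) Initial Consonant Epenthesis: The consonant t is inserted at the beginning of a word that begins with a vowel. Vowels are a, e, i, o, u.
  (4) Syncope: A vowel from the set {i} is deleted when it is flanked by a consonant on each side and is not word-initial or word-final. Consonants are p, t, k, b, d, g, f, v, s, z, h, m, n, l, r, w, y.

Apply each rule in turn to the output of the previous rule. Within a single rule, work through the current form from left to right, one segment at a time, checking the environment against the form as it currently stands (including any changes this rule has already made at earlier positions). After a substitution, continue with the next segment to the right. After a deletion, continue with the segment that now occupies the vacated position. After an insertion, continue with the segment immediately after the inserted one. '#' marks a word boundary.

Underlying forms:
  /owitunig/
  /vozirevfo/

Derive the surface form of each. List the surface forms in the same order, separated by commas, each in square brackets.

/owitunig/:
  (1) Intervocalic Voicing: [owitunig] → [owidunig]
  (2) Degemination: no change — [owidunig]
  (3) Initial Consonant Epenthesis: [owidunig] → [towidunig]
  (4) Syncope: [towidunig] → [towdung]
/vozirevfo/:
  (1) Intervocalic Voicing: no change — [vozirevfo]
  (2) Degemination: no change — [vozirevfo]
  (3) Initial Consonant Epenthesis: no change — [vozirevfo]
  (4) Syncope: [vozirevfo] → [vozrevfo]

[towdung], [vozrevfo]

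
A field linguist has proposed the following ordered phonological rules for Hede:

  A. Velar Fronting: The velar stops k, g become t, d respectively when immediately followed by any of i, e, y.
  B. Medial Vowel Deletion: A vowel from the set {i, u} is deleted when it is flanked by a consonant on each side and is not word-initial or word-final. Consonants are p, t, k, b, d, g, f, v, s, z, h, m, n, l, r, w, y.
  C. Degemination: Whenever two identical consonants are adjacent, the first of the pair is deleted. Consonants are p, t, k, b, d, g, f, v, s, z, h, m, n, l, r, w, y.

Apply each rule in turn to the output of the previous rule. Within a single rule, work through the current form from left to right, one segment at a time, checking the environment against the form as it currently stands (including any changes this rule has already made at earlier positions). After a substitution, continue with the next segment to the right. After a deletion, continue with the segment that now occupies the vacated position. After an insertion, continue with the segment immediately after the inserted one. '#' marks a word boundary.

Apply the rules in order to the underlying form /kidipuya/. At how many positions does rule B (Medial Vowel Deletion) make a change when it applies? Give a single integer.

A Velar Fronting: [kidipuya] → [tidipuya]
B Medial Vowel Deletion: [tidipuya] → [tdpya]
C Degemination: no change — [tdpya]
Rule B changed 3 position(s).

3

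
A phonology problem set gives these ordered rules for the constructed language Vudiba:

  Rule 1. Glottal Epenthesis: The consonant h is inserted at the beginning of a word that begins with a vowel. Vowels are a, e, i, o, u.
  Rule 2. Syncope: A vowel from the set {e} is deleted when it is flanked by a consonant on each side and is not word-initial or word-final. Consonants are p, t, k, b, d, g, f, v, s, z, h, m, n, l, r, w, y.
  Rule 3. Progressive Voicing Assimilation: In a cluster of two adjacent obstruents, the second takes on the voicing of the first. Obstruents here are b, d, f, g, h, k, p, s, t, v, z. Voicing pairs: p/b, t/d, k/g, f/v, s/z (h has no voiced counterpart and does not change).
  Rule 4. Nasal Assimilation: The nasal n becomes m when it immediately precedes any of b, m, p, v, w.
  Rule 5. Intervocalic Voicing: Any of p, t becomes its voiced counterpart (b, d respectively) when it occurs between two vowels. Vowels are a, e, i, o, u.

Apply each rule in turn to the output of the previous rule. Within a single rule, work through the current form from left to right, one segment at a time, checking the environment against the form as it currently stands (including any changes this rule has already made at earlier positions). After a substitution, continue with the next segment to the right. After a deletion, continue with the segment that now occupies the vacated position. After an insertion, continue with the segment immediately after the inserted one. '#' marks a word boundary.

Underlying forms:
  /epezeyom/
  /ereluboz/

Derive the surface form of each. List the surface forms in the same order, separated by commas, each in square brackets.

/epezeyom/:
  Rule 1 Glottal Epenthesis: [epezeyom] → [hepezeyom]
  Rule 2 Syncope: [hepezeyom] → [hpzyom]
  Rule 3 Progressive Voicing Assimilation: [hpzyom] → [hpsyom]
  Rule 4 Nasal Assimilation: no change — [hpsyom]
  Rule 5 Intervocalic Voicing: no change — [hpsyom]
/ereluboz/:
  Rule 1 Glottal Epenthesis: [ereluboz] → [hereluboz]
  Rule 2 Syncope: [hereluboz] → [hrluboz]
  Rule 3 Progressive Voicing Assimilation: no change — [hrluboz]
  Rule 4 Nasal Assimilation: no change — [hrluboz]
  Rule 5 Intervocalic Voicing: no change — [hrluboz]

[hpsyom], [hrluboz]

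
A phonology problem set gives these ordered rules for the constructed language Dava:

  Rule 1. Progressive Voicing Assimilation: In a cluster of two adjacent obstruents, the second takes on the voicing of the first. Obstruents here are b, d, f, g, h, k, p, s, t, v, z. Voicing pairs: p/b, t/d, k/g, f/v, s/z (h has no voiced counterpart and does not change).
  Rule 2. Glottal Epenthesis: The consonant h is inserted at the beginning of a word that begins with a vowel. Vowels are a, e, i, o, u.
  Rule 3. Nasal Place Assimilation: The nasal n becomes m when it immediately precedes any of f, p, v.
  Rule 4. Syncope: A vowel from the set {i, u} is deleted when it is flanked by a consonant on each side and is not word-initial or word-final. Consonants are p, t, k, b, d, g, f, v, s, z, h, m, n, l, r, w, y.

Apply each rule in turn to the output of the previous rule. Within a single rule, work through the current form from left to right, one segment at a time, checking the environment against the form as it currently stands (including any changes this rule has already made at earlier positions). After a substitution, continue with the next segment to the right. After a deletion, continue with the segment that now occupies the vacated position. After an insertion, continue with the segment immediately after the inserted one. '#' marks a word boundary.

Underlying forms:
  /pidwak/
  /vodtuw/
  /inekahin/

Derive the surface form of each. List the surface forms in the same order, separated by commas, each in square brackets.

[pdwak], [voddw], [hnekahn]

/pidwak/:
  Rule 1 Progressive Voicing Assimilation: no change — [pidwak]
  Rule 2 Glottal Epenthesis: no change — [pidwak]
  Rule 3 Nasal Place Assimilation: no change — [pidwak]
  Rule 4 Syncope: [pidwak] → [pdwak]
/vodtuw/:
  Rule 1 Progressive Voicing Assimilation: [vodtuw] → [vodduw]
  Rule 2 Glottal Epenthesis: no change — [vodduw]
  Rule 3 Nasal Place Assimilation: no change — [vodduw]
  Rule 4 Syncope: [vodduw] → [voddw]
/inekahin/:
  Rule 1 Progressive Voicing Assimilation: no change — [inekahin]
  Rule 2 Glottal Epenthesis: [inekahin] → [hinekahin]
  Rule 3 Nasal Place Assimilation: no change — [hinekahin]
  Rule 4 Syncope: [hinekahin] → [hnekahn]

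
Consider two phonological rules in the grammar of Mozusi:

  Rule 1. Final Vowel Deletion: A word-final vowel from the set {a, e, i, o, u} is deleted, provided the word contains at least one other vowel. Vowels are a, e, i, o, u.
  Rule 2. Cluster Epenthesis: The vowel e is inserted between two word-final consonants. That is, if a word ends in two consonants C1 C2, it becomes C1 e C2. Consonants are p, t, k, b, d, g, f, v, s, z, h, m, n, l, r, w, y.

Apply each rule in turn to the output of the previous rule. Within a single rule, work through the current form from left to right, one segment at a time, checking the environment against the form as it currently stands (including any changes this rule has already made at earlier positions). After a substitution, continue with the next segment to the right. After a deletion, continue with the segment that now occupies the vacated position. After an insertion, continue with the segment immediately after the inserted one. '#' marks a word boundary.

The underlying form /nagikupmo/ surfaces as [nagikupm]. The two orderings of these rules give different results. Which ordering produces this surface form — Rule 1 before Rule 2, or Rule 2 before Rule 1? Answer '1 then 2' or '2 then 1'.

2 then 1

Order 1 then 2:
  1 Final Vowel Deletion: [nagikupmo] → [nagikupm]
  2 Cluster Epenthesis: [nagikupm] → [nagikupem]
  result: [nagikupem]
Order 2 then 1:
  2 Cluster Epenthesis: no change — [nagikupmo]
  1 Final Vowel Deletion: [nagikupmo] → [nagikupm]
  result: [nagikupm]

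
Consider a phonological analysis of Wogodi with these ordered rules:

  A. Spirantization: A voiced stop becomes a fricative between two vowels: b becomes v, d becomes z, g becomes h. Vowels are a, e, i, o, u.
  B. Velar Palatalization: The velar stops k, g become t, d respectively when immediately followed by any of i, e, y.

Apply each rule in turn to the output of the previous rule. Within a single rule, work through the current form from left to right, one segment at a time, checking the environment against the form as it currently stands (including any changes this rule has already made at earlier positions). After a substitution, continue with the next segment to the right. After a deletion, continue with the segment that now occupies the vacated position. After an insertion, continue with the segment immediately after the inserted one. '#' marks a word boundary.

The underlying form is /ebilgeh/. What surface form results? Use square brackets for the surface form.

[evildeh]

A Spirantization: [ebilgeh] → [evilgeh]
B Velar Palatalization: [evilgeh] → [evildeh]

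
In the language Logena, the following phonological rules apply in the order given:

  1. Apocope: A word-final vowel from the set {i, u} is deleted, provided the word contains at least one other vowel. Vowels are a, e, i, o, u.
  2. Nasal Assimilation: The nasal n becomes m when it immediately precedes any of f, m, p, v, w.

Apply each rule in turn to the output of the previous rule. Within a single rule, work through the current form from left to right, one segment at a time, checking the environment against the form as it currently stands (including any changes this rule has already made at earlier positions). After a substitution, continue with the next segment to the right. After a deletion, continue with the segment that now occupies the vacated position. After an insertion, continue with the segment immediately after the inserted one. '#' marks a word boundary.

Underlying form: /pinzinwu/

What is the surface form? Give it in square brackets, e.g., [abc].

[pinzimw]

1 Apocope: [pinzinwu] → [pinzinw]
2 Nasal Assimilation: [pinzinw] → [pinzimw]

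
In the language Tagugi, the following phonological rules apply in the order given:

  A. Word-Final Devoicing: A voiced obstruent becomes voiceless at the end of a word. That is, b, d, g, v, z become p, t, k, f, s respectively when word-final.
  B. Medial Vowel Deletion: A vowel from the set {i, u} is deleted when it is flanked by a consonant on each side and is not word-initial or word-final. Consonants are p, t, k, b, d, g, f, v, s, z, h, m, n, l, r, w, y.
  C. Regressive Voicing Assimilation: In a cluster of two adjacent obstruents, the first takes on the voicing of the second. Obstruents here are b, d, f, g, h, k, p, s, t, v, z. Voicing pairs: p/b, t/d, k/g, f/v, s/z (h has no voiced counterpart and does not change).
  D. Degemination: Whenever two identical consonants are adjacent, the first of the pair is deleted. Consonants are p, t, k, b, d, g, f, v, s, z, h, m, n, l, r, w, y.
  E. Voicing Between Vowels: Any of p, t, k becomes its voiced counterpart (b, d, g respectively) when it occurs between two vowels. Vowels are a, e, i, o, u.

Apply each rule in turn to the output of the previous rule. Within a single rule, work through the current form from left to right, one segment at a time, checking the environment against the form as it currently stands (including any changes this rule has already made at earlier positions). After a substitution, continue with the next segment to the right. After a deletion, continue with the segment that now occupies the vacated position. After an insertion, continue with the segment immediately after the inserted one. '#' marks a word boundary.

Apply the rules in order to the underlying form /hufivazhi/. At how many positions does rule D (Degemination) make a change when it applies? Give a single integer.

A Word-Final Devoicing: no change — [hufivazhi]
B Medial Vowel Deletion: [hufivazhi] → [hfvazhi]
C Regressive Voicing Assimilation: [hfvazhi] → [hvvashi]
D Degemination: [hvvashi] → [hvashi]
E Voicing Between Vowels: no change — [hvashi]
Rule D changed 1 position(s).

1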